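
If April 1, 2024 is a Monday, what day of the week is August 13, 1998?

Thursday

Count forward from the earlier date (August 13, 1998) to the later (April 1, 2024):
Day-of-year of August 13, 1998: 225.
Day-of-year of April 1, 2024: 92.
1998 has 365 days, so 365 − 225 = 140 days remain in 1998.
Full years 1999–2023: 19 common + 6 leap = 19×365 + 6×366 = 9131 days.
Total: 140 + 9131 + 92 = 9363 days.
9363 mod 7 = 4, so 4 days before Monday is Thursday.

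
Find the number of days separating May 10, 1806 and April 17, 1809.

1073

Day-of-year of May 10, 1806: 130.
Day-of-year of April 17, 1809: 107.
1806 has 365 days, so 365 − 130 = 235 days remain in 1806.
Full years: 1807: 365; 1808: 366. Sum = 731.
Total: 235 + 731 + 107 = 1073 days.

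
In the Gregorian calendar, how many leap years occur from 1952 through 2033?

Years divisible by 4: 1952, 1956, …, 2032 — 21 in all.
2000 is divisible by 400, so still leap.
No century exceptions apply. Count: 21.

21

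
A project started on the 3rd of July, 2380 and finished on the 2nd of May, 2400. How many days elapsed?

7243

Day-of-year of July 3, 2380: 185.
Day-of-year of May 2, 2400: 123.
2380 has 366 days, so 366 − 185 = 181 days remain in 2380.
Full years 2381–2399: 15 common + 4 leap = 15×365 + 4×366 = 6939 days.
Total: 181 + 6939 + 123 = 7243 days.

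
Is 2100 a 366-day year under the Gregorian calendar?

No

2100 is not a leap year (divisible by 100 but not 400).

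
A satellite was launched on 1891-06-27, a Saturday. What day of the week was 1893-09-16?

June 1891: 30 − 27 = 3 days remain.
Then 26 full months totalling 793 days.
September 1–16, 1893: 16 days.
Total: 3 + 793 + 16 = 812 days.
812 is a multiple of 7, so 1893-09-16 falls on the same weekday: Saturday.

Saturday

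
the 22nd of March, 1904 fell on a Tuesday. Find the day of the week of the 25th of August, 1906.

March 22, 1904 → March 22, 1905: 365 days.
March 22, 1905 → March 22, 1906: 365 days.
March 1906: 31 − 22 = 9 days remain.
Then April (30), May (31), June (30), July (31): 30 + 31 + 30 + 31 = 122 days.
August 1–25, 1906: 25 days.
Residual: 156 days.
Total: 886 days.
886 mod 7 = 4, so 4 days after Tuesday is Saturday.

Saturday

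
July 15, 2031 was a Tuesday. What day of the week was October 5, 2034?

July 15, 2031 → July 15, 2032: 366 days (2032 is a leap year).
July 15, 2032 → July 15, 2033: 365 days.
July 15, 2033 → July 15, 2034: 365 days.
July 2034: 31 − 15 = 16 days remain.
Then August (31), September (30): 31 + 30 = 61 days.
October 1–5, 2034: 5 days.
Residual: 82 days.
Total: 1178 days.
1178 mod 7 = 2, so 2 days after Tuesday is Thursday.

Thursday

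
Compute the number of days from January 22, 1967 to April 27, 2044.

28220

From January 22, 1967 to January 22, 2044: 77 years, of which 19 contain a Feb 29 — 58×365 + 19×366 = 28124 days.
(2000 is a leap year (divisible by 400).)
January 2044: 31 − 22 = 9 days remain.
Then February 2044 (29), March (31): 29 + 31 = 60 days.
April 1–27, 2044: 27 days.
Residual: 96 days.
Total: 28220 days.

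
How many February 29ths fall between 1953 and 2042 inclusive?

22

Years divisible by 4: 1956, 1960, …, 2040 — 22 in all.
2000 is divisible by 400, so still leap.
No century exceptions apply. Count: 22.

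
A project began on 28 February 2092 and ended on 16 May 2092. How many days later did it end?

78

February 2092: 29 − 28 = 1 day remains (2092 is a leap year, so February has 29 days).
Then March (31), April (30): 31 + 30 = 61 days.
May 1–16, 2092: 16 days.
Total: 1 + 61 + 16 = 78 days.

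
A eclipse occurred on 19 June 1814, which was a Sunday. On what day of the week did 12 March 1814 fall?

Count forward from the earlier date (March 12, 1814) to the later (June 19, 1814):
March 1814: 31 − 12 = 19 days remain.
Then April (30), May (31): 30 + 31 = 61 days.
June 1–19, 1814: 19 days.
Total: 19 + 61 + 19 = 99 days.
99 mod 7 = 1, so 1 day before Sunday is Saturday.

Saturday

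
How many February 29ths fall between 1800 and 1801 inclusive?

0

Years divisible by 4 in [1800, 1801]: 1800.
Of these, 1800 is divisible by 100 but not 400, so not leap.
Leap years: 1 − 1 = 0.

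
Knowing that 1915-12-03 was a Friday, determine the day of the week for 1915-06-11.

Count forward from the earlier date (June 11, 1915) to the later (December 3, 1915):
June 1915: 30 − 11 = 19 days remain.
Then July (31), August (31), September (30), October (31), November (30): 31 + 31 + 30 + 31 + 30 = 153 days.
December 1–3, 1915: 3 days.
Total: 19 + 153 + 3 = 175 days.
175 is a multiple of 7, so 1915-06-11 falls on the same weekday: Friday.

Friday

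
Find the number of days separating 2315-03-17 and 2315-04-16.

30

March 2315: 31 − 17 = 14 days remain.
April 1–16, 2315: 16 days.
Total: 14 + 16 = 30 days.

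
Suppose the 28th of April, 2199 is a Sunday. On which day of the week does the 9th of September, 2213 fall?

Thursday

Day-of-year of April 28, 2199: 118.
Day-of-year of September 9, 2213: 252.
2199 has 365 days, so 365 − 118 = 247 days remain in 2199.
Full years 2200–2212: 10 common + 3 leap = 10×365 + 3×366 = 4748 days.
Total: 247 + 4748 + 252 = 5247 days.
5247 mod 7 = 4, so 4 days after Sunday is Thursday.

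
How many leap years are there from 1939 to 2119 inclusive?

44

Years divisible by 4: 1940, 1944, …, 2116 — 45 in all.
Of these, 2100 is divisible by 100 but not 400, so not leap.
2000 is divisible by 400, so still leap.
Leap years: 45 − 1 = 44.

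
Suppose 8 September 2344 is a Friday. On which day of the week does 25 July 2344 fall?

Tuesday

Count forward from the earlier date (July 25, 2344) to the later (September 8, 2344):
July 2344: 31 − 25 = 6 days remain.
Then August (31): 31 days.
September 1–8, 2344: 8 days.
Total: 6 + 31 + 8 = 45 days.
45 mod 7 = 3, so 3 days before Friday is Tuesday.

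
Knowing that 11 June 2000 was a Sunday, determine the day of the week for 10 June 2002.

Day-of-year of June 11, 2000: 163.
Day-of-year of June 10, 2002: 161.
2000 has 366 days, so 366 − 163 = 203 days remain in 2000.
Full years: 2001: 365. Sum = 365.
Total: 203 + 365 + 161 = 729 days.
729 mod 7 = 1, so 1 day after Sunday is Monday.

Monday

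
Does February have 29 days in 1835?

1835 is not a leap year.

No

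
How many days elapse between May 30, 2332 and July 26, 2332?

57

May 2332: 31 − 30 = 1 day remains.
Then June (30): 30 days.
July 1–26, 2332: 26 days.
Total: 1 + 30 + 26 = 57 days.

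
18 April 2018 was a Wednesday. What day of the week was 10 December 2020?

Day-of-year of April 18, 2018: 108.
Day-of-year of December 10, 2020: 345.
2018 has 365 days, so 365 − 108 = 257 days remain in 2018.
Full years: 2019: 365. Sum = 365.
Total: 257 + 365 + 345 = 967 days.
967 mod 7 = 1, so 1 day after Wednesday is Thursday.

Thursday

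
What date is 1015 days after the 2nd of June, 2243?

the 13th of March, 2246

Count 1015 days after June 2, 2243:
June 2, 2243 → June 2, 2244: 366 days (2244 is a leap year).
June 2, 2244 → June 2, 2245: 365 days.
June 2245: 30 − 2 = 28 days remain.
Then July (31), August (31), September (30), October (31), November (30), December (31), January (31), February 2246 (28): 31 + 31 + 30 + 31 + 30 + 31 + 31 + 28 = 243 days.
March 1–13, 2246: 13 days.
Residual: 284 days.
Total: 1015 days.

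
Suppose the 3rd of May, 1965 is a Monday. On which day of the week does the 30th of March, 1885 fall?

Count forward from the earlier date (March 30, 1885) to the later (May 3, 1965):
From March 30, 1885 to March 30, 1965: 80 years, of which 19 contain a Feb 29 — 61×365 + 19×366 = 29219 days.
(1900 is not a leap year (divisible by 100 but not 400).)
March 1965: 31 − 30 = 1 day remains.
Then April (30): 30 days.
May 1–3, 1965: 3 days.
Residual: 34 days.
Total: 29253 days.
29253 is a multiple of 7, so the 30th of March, 1885 falls on the same weekday: Monday.

Monday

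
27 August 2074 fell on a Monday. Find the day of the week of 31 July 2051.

Count forward from the earlier date (July 31, 2051) to the later (August 27, 2074):
From July 31, 2051 to July 31, 2074: 23 years, of which 6 contain a Feb 29 — 17×365 + 6×366 = 8401 days.
July 2074: 31 − 31 = 0 days remain.
August 1–27, 2074: 27 days.
Residual: 27 days.
Total: 8428 days.
8428 is a multiple of 7, so 31 July 2051 falls on the same weekday: Monday.

Monday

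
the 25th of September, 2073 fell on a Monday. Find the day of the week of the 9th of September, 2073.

Count forward from the earlier date (September 9, 2073) to the later (September 25, 2073):
Within September 2073: 25 − 9 = 16 days.
16 mod 7 = 2, so 2 days before Monday is Saturday.

Saturday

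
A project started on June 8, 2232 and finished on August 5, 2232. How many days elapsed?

58

June 2232: 30 − 8 = 22 days remain.
Then July (31): 31 days.
August 1–5, 2232: 5 days.
Total: 22 + 31 + 5 = 58 days.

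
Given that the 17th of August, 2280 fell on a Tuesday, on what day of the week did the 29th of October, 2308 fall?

From August 17, 2280 to August 17, 2308: 28 years, of which 6 contain a Feb 29 — 22×365 + 6×366 = 10226 days.
(2300 is not a leap year (divisible by 100 but not 400).)
August 2308: 31 − 17 = 14 days remain.
Then September (30): 30 days.
October 1–29, 2308: 29 days.
Residual: 73 days.
Total: 10299 days.
10299 mod 7 = 2, so 2 days after Tuesday is Thursday.

Thursday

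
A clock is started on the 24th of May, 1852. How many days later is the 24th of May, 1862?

3652

From May 24, 1852 to May 24, 1862: 10 years, of which 2 contain a Feb 29 — 8×365 + 2×366 = 3652 days.
Total: 3652 days.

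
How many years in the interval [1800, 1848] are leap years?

Years divisible by 4: 1800, 1804, …, 1848 — 13 in all.
Of these, 1800 is divisible by 100 but not 400, so not leap.
Leap years: 13 − 1 = 12.

12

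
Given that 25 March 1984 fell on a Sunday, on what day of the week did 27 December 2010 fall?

Monday

Day-of-year of March 25, 1984: 85.
Day-of-year of December 27, 2010: 361.
1984 has 366 days, so 366 − 85 = 281 days remain in 1984.
Full years 1985–2009: 19 common + 6 leap = 19×365 + 6×366 = 9131 days.
Total: 281 + 9131 + 361 = 9773 days.
9773 mod 7 = 1, so 1 day after Sunday is Monday.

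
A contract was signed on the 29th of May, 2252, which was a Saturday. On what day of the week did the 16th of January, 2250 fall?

Count forward from the earlier date (January 16, 2250) to the later (May 29, 2252):
Day-of-year of January 16, 2250: 16.
Day-of-year of May 29, 2252: 150.
2250 has 365 days, so 365 − 16 = 349 days remain in 2250.
Full years: 2251: 365. Sum = 365.
Total: 349 + 365 + 150 = 864 days.
864 mod 7 = 3, so 3 days before Saturday is Wednesday.

Wednesday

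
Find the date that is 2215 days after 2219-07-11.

2225-08-03

Count 2215 days after July 11, 2219:
July 11, 2219 → July 11, 2220: 366 days (2220 is a leap year).
July 11, 2220 → July 11, 2221: 365 days.
July 11, 2221 → July 11, 2222: 365 days.
July 11, 2222 → July 11, 2223: 365 days.
July 11, 2223 → July 11, 2224: 366 days (2224 is a leap year).
July 11, 2224 → July 11, 2225: 365 days.
July 2225: 31 − 11 = 20 days remain.
August 1–3, 2225: 3 days.
Residual: 23 days.
Total: 2215 days.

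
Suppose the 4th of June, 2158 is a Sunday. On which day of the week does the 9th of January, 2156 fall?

Friday

Count forward from the earlier date (January 9, 2156) to the later (June 4, 2158):
Day-of-year of January 9, 2156: 9.
Day-of-year of June 4, 2158: 155.
2156 has 366 days, so 366 − 9 = 357 days remain in 2156.
Full years: 2157: 365. Sum = 365.
Total: 357 + 365 + 155 = 877 days.
877 mod 7 = 2, so 2 days before Sunday is Friday.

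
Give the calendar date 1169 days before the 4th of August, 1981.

the 23rd of May, 1978

Count 1169 days before August 4, 1981:
Day-of-year of May 23, 1978: 143.
Day-of-year of August 4, 1981: 216.
1978 has 365 days, so 365 − 143 = 222 days remain in 1978.
Full years: 1979: 365; 1980: 366. Sum = 731.
Total: 222 + 731 + 216 = 1169 days.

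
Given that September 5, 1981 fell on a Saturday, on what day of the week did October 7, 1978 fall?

Count forward from the earlier date (October 7, 1978) to the later (September 5, 1981):
Day-of-year of October 7, 1978: 280.
Day-of-year of September 5, 1981: 248.
1978 has 365 days, so 365 − 280 = 85 days remain in 1978.
Full years: 1979: 365; 1980: 366. Sum = 731.
Total: 85 + 731 + 248 = 1064 days.
1064 is a multiple of 7, so October 7, 1978 falls on the same weekday: Saturday.

Saturday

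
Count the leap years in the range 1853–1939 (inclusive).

Years divisible by 4: 1856, 1860, …, 1936 — 21 in all.
Of these, 1900 is divisible by 100 but not 400, so not leap.
Leap years: 21 − 1 = 20.

20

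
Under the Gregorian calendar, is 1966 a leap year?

1966 is not a leap year.

No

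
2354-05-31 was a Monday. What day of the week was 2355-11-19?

Day-of-year of May 31, 2354: 151.
Day-of-year of November 19, 2355: 323.
2354 has 365 days, so 365 − 151 = 214 days remain in 2354.
Total: 214 + 323 = 537 days.
537 mod 7 = 5, so 5 days after Monday is Saturday.

Saturday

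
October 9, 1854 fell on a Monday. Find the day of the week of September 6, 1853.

Tuesday

Count forward from the earlier date (September 6, 1853) to the later (October 9, 1854):
Day-of-year of September 6, 1853: 249.
Day-of-year of October 9, 1854: 282.
1853 has 365 days, so 365 − 249 = 116 days remain in 1853.
Total: 116 + 282 = 398 days.
398 mod 7 = 6, so 6 days before Monday is Tuesday.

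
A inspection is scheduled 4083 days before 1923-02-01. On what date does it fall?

1911-11-28

Count 4083 days before February 1, 1923:
From November 28, 1911 to November 28, 1922: 11 years, of which 3 contain a Feb 29 — 8×365 + 3×366 = 4018 days.
November 1922: 30 − 28 = 2 days remain.
Then December (31), January (31): 31 + 31 = 62 days.
February 1, 1923: 1 day (1923 is not a leap year).
Residual: 65 days.
Total: 4083 days.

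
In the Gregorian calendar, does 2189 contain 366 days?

2189 is not a leap year.

No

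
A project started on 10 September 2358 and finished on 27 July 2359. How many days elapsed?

September 2358: 30 − 10 = 20 days remain.
Then 9 full months totalling 273 days.
July 1–27, 2359: 27 days.
Total: 20 + 273 + 27 = 320 days.

320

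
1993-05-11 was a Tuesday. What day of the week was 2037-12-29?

Day-of-year of May 11, 1993: 131.
Day-of-year of December 29, 2037: 363.
1993 has 365 days, so 365 − 131 = 234 days remain in 1993.
Full years 1994–2036: 32 common + 11 leap = 32×365 + 11×366 = 15706 days.
Total: 234 + 15706 + 363 = 16303 days.
16303 is a multiple of 7, so 2037-12-29 falls on the same weekday: Tuesday.

Tuesday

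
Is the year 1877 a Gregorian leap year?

No

1877 is not a leap year.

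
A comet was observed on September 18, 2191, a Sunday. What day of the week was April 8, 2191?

Count forward from the earlier date (April 8, 2191) to the later (September 18, 2191):
April 2191: 30 − 8 = 22 days remain.
Then May (31), June (30), July (31), August (31): 31 + 30 + 31 + 31 = 123 days.
September 1–18, 2191: 18 days.
Total: 22 + 123 + 18 = 163 days.
163 mod 7 = 2, so 2 days before Sunday is Friday.

Friday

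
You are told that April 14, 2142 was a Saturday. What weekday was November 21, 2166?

From April 14, 2142 to April 14, 2166: 24 years, of which 6 contain a Feb 29 — 18×365 + 6×366 = 8766 days.
April 2166: 30 − 14 = 16 days remain.
Then May (31), June (30), July (31), August (31), September (30), October (31): 31 + 30 + 31 + 31 + 30 + 31 = 184 days.
November 1–21, 2166: 21 days.
Residual: 221 days.
Total: 8987 days.
8987 mod 7 = 6, so 6 days after Saturday is Friday.

Friday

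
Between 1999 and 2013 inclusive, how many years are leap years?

4

Years divisible by 4 in [1999, 2013]: 2000, 2004, 2008, 2012.
2000 is divisible by 400, so still leap.
No century exceptions apply. Count: 4.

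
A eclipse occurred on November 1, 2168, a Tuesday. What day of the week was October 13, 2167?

Tuesday

Count forward from the earlier date (October 13, 2167) to the later (November 1, 2168):
Day-of-year of October 13, 2167: 286.
Day-of-year of November 1, 2168: 306.
2167 has 365 days, so 365 − 286 = 79 days remain in 2167.
Total: 79 + 306 = 385 days.
385 is a multiple of 7, so October 13, 2167 falls on the same weekday: Tuesday.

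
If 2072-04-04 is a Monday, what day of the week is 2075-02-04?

Day-of-year of April 4, 2072: 95.
Day-of-year of February 4, 2075: 35.
2072 has 366 days, so 366 − 95 = 271 days remain in 2072.
Full years: 2073: 365; 2074: 365. Sum = 730.
Total: 271 + 730 + 35 = 1036 days.
1036 is a multiple of 7, so 2075-02-04 falls on the same weekday: Monday.

Monday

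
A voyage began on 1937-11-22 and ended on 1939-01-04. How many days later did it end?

November 1937: 30 − 22 = 8 days remain.
Then 13 full months totalling 396 days.
January 1–4, 1939: 4 days.
Total: 8 + 396 + 4 = 408 days.

408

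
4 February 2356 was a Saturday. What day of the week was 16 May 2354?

Sunday

Count forward from the earlier date (May 16, 2354) to the later (February 4, 2356):
May 16, 2354 → May 16, 2355: 365 days.
May 2355: 31 − 16 = 15 days remain.
Then June (30), July (31), August (31), September (30), October (31), November (30), December (31), January (31): 30 + 31 + 31 + 30 + 31 + 30 + 31 + 31 = 245 days.
February 1–4, 2356: 4 days (2356 is a leap year).
Residual: 264 days.
Total: 629 days.
629 mod 7 = 6, so 6 days before Saturday is Sunday.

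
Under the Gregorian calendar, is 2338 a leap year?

No

2338 is not a leap year.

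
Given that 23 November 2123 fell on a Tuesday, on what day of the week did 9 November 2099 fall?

Count forward from the earlier date (November 9, 2099) to the later (November 23, 2123):
From November 9, 2099 to November 9, 2123: 24 years, of which 5 contain a Feb 29 — 19×365 + 5×366 = 8765 days.
(2100 is not a leap year (divisible by 100 but not 400).)
Within November 2123: 23 − 9 = 14 days.
Total: 8779 days.
8779 mod 7 = 1, so 1 day before Tuesday is Monday.

Monday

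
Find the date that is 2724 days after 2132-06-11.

2139-11-26

Count 2724 days after June 11, 2132:
Day-of-year of June 11, 2132: 163.
Day-of-year of November 26, 2139: 330.
2132 has 366 days, so 366 − 163 = 203 days remain in 2132.
Full years: 2133: 365; 2134: 365; 2135: 365; 2136: 366; 2137: 365; 2138: 365. Sum = 2191.
Total: 203 + 2191 + 330 = 2724 days.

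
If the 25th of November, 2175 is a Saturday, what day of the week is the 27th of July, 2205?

From November 25, 2175 to November 25, 2204: 29 years, of which 7 contain a Feb 29 — 22×365 + 7×366 = 10592 days.
(2200 is not a leap year (divisible by 100 but not 400).)
November 2204: 30 − 25 = 5 days remain.
Then December (31), January (31), February 2205 (28), March (31), April (30), May (31), June (30): 31 + 31 + 28 + 31 + 30 + 31 + 30 = 212 days.
July 1–27, 2205: 27 days.
Residual: 244 days.
Total: 10836 days.
10836 is a multiple of 7, so the 27th of July, 2205 falls on the same weekday: Saturday.

Saturday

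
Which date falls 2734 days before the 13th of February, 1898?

the 20th of August, 1890

Count 2734 days before February 13, 1898:
From August 20, 1890 to August 20, 1897: 7 years, of which 2 contain a Feb 29 — 5×365 + 2×366 = 2557 days.
August 1897: 31 − 20 = 11 days remain.
Then September (30), October (31), November (30), December (31), January (31): 30 + 31 + 30 + 31 + 31 = 153 days.
February 1–13, 1898: 13 days (1898 is not a leap year).
Residual: 177 days.
Total: 2734 days.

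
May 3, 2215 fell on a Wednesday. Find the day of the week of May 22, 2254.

From May 3, 2215 to May 3, 2254: 39 years, of which 10 contain a Feb 29 — 29×365 + 10×366 = 14245 days.
Within May 2254: 22 − 3 = 19 days.
Total: 14264 days.
14264 mod 7 = 5, so 5 days after Wednesday is Monday.

Monday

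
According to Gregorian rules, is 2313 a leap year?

2313 is not a leap year.

No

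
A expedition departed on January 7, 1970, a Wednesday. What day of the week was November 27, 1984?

Day-of-year of January 7, 1970: 7.
Day-of-year of November 27, 1984: 332.
1970 has 365 days, so 365 − 7 = 358 days remain in 1970.
Full years 1971–1983: 10 common + 3 leap = 10×365 + 3×366 = 4748 days.
Total: 358 + 4748 + 332 = 5438 days.
5438 mod 7 = 6, so 6 days after Wednesday is Tuesday.

Tuesday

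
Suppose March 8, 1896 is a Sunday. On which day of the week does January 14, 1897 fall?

Thursday

March 1896: 31 − 8 = 23 days remain.
Then 9 full months totalling 275 days.
January 1–14, 1897: 14 days.
Residual: 312 days.
Total: 312 days.
312 mod 7 = 4, so 4 days after Sunday is Thursday.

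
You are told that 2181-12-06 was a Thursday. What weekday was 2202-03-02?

Tuesday

Day-of-year of December 6, 2181: 340.
Day-of-year of March 2, 2202: 61.
2181 has 365 days, so 365 − 340 = 25 days remain in 2181.
Full years 2182–2201: 16 common + 4 leap = 16×365 + 4×366 = 7304 days.
Total: 25 + 7304 + 61 = 7390 days.
7390 mod 7 = 5, so 5 days after Thursday is Tuesday.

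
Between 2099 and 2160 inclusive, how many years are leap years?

Years divisible by 4: 2100, 2104, …, 2160 — 16 in all.
Of these, 2100 is divisible by 100 but not 400, so not leap.
Leap years: 16 − 1 = 15.

15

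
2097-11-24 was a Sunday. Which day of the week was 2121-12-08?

From November 24, 2097 to November 24, 2121: 24 years, of which 5 contain a Feb 29 — 19×365 + 5×366 = 8765 days.
(2100 is not a leap year (divisible by 100 but not 400).)
November 2121: 30 − 24 = 6 days remain.
December 1–8, 2121: 8 days.
Residual: 14 days.
Total: 8779 days.
8779 mod 7 = 1, so 1 day after Sunday is Monday.

Monday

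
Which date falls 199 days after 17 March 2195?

2 October 2195

Count 199 days after March 17, 2195:
March 2195: 31 − 17 = 14 days remain.
Then April (30), May (31), June (30), July (31), August (31), September (30): 30 + 31 + 30 + 31 + 31 + 30 = 183 days.
October 1–2, 2195: 2 days.
Total: 14 + 183 + 2 = 199 days.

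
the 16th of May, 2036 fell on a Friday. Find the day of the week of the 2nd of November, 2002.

Saturday

Count forward from the earlier date (November 2, 2002) to the later (May 16, 2036):
From November 2, 2002 to November 2, 2035: 33 years, of which 8 contain a Feb 29 — 25×365 + 8×366 = 12053 days.
November 2035: 30 − 2 = 28 days remain.
Then December (31), January (31), February 2036 (29), March (31), April (30): 31 + 31 + 29 + 31 + 30 = 152 days.
May 1–16, 2036: 16 days.
Residual: 196 days.
Total: 12249 days.
12249 mod 7 = 6, so 6 days before Friday is Saturday.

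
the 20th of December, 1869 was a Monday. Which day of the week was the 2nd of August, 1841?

Monday

Count forward from the earlier date (August 2, 1841) to the later (December 20, 1869):
From August 2, 1841 to August 2, 1869: 28 years, of which 7 contain a Feb 29 — 21×365 + 7×366 = 10227 days.
August 1869: 31 − 2 = 29 days remain.
Then September (30), October (31), November (30): 30 + 31 + 30 = 91 days.
December 1–20, 1869: 20 days.
Residual: 140 days.
Total: 10367 days.
10367 is a multiple of 7, so the 2nd of August, 1841 falls on the same weekday: Monday.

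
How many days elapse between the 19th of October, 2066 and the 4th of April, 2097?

Day-of-year of October 19, 2066: 292.
Day-of-year of April 4, 2097: 94.
2066 has 365 days, so 365 − 292 = 73 days remain in 2066.
Full years 2067–2096: 22 common + 8 leap = 22×365 + 8×366 = 10958 days.
Total: 73 + 10958 + 94 = 11125 days.

11125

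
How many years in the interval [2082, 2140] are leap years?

Years divisible by 4: 2084, 2088, …, 2140 — 15 in all.
Of these, 2100 is divisible by 100 but not 400, so not leap.
Leap years: 15 − 1 = 14.

14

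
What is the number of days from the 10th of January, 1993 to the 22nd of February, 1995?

Day-of-year of January 10, 1993: 10.
Day-of-year of February 22, 1995: 53.
1993 has 365 days, so 365 − 10 = 355 days remain in 1993.
Full years: 1994: 365. Sum = 365.
Total: 355 + 365 + 53 = 773 days.

773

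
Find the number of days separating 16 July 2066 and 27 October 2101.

12886

From July 16, 2066 to July 16, 2101: 35 years, of which 8 contain a Feb 29 — 27×365 + 8×366 = 12783 days.
(2100 is not a leap year (divisible by 100 but not 400).)
July 2101: 31 − 16 = 15 days remain.
Then August (31), September (30): 31 + 30 = 61 days.
October 1–27, 2101: 27 days.
Residual: 103 days.
Total: 12886 days.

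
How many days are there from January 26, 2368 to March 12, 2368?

46

January 2368: 31 − 26 = 5 days remain.
Then February 2368 (29): 29 days.
March 1–12, 2368: 12 days.
Total: 5 + 29 + 12 = 46 days.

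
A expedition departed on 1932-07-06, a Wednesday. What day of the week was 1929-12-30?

Monday

Count forward from the earlier date (December 30, 1929) to the later (July 6, 1932):
December 30, 1929 → December 30, 1930: 365 days.
December 30, 1930 → December 30, 1931: 365 days.
December 1931: 31 − 30 = 1 day remains.
Then January (31), February 1932 (29), March (31), April (30), May (31), June (30): 31 + 29 + 31 + 30 + 31 + 30 = 182 days.
July 1–6, 1932: 6 days.
Residual: 189 days.
Total: 919 days.
919 mod 7 = 2, so 2 days before Wednesday is Monday.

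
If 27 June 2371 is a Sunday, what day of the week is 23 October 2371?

Saturday

June 2371: 30 − 27 = 3 days remain.
Then July (31), August (31), September (30): 31 + 31 + 30 = 92 days.
October 1–23, 2371: 23 days.
Total: 3 + 92 + 23 = 118 days.
118 mod 7 = 6, so 6 days after Sunday is Saturday.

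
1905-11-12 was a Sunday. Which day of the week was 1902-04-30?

Count forward from the earlier date (April 30, 1902) to the later (November 12, 1905):
April 30, 1902 → April 30, 1903: 365 days.
April 30, 1903 → April 30, 1904: 366 days (1904 is a leap year).
April 30, 1904 → April 30, 1905: 365 days.
April 1905: 30 − 30 = 0 days remain.
Then May (31), June (30), July (31), August (31), September (30), October (31): 31 + 30 + 31 + 31 + 30 + 31 = 184 days.
November 1–12, 1905: 12 days.
Residual: 196 days.
Total: 1292 days.
1292 mod 7 = 4, so 4 days before Sunday is Wednesday.

Wednesday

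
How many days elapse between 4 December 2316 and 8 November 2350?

12392

Day-of-year of December 4, 2316: 339.
Day-of-year of November 8, 2350: 312.
2316 has 366 days, so 366 − 339 = 27 days remain in 2316.
Full years 2317–2349: 25 common + 8 leap = 25×365 + 8×366 = 12053 days.
Total: 27 + 12053 + 312 = 12392 days.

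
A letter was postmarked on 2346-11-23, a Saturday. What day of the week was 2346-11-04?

Monday

Count forward from the earlier date (November 4, 2346) to the later (November 23, 2346):
Within November 2346: 23 − 4 = 19 days.
19 mod 7 = 5, so 5 days before Saturday is Monday.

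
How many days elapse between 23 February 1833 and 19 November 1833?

February 1833: 28 − 23 = 5 days remain (1833 is not a leap year, so February has 28 days).
Then March (31), April (30), May (31), June (30), July (31), August (31), September (30), October (31): 31 + 30 + 31 + 30 + 31 + 31 + 30 + 31 = 245 days.
November 1–19, 1833: 19 days.
Total: 5 + 245 + 19 = 269 days.

269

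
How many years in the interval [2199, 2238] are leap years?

Years divisible by 4 in [2199, 2238]: 2200, 2204, 2208, 2212, 2216, 2220, 2224, 2228, 2232, 2236.
Of these, 2200 is divisible by 100 but not 400, so not leap.
Leap years: 10 − 1 = 9.

9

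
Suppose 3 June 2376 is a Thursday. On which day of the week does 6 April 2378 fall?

Thursday

Day-of-year of June 3, 2376: 155.
Day-of-year of April 6, 2378: 96.
2376 has 366 days, so 366 − 155 = 211 days remain in 2376.
Full years: 2377: 365. Sum = 365.
Total: 211 + 365 + 96 = 672 days.
672 is a multiple of 7, so 6 April 2378 falls on the same weekday: Thursday.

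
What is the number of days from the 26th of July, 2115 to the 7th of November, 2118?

Day-of-year of July 26, 2115: 207.
Day-of-year of November 7, 2118: 311.
2115 has 365 days, so 365 − 207 = 158 days remain in 2115.
Full years: 2116: 366; 2117: 365. Sum = 731.
Total: 158 + 731 + 311 = 1200 days.

1200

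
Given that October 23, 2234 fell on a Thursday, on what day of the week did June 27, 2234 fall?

Friday

Count forward from the earlier date (June 27, 2234) to the later (October 23, 2234):
June 2234: 30 − 27 = 3 days remain.
Then July (31), August (31), September (30): 31 + 31 + 30 = 92 days.
October 1–23, 2234: 23 days.
Total: 3 + 92 + 23 = 118 days.
118 mod 7 = 6, so 6 days before Thursday is Friday.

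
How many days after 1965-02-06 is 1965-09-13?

219

February 1965: 28 − 6 = 22 days remain (1965 is not a leap year, so February has 28 days).
Then March (31), April (30), May (31), June (30), July (31), August (31): 31 + 30 + 31 + 30 + 31 + 31 = 184 days.
September 1–13, 1965: 13 days.
Total: 22 + 184 + 13 = 219 days.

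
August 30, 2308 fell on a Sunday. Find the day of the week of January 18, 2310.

Tuesday

Day-of-year of August 30, 2308: 243.
Day-of-year of January 18, 2310: 18.
2308 has 366 days, so 366 − 243 = 123 days remain in 2308.
Full years: 2309: 365. Sum = 365.
Total: 123 + 365 + 18 = 506 days.
506 mod 7 = 2, so 2 days after Sunday is Tuesday.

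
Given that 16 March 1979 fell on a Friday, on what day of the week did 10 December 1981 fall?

March 16, 1979 → March 16, 1980: 366 days (1980 is a leap year).
March 16, 1980 → March 16, 1981: 365 days.
March 1981: 31 − 16 = 15 days remain.
Then April (30), May (31), June (30), July (31), August (31), September (30), October (31), November (30): 30 + 31 + 30 + 31 + 31 + 30 + 31 + 30 = 244 days.
December 1–10, 1981: 10 days.
Residual: 269 days.
Total: 1000 days.
1000 mod 7 = 6, so 6 days after Friday is Thursday.

Thursday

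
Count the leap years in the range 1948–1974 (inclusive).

Years divisible by 4 in [1948, 1974]: 1948, 1952, 1956, 1960, 1964, 1968, 1972.
No century exceptions apply. Count: 7.

7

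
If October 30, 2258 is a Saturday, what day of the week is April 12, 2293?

From October 30, 2258 to October 30, 2292: 34 years, of which 9 contain a Feb 29 — 25×365 + 9×366 = 12419 days.
October 2292: 31 − 30 = 1 day remains.
Then November (30), December (31), January (31), February 2293 (28), March (31): 30 + 31 + 31 + 28 + 31 = 151 days.
April 1–12, 2293: 12 days.
Residual: 164 days.
Total: 12583 days.
12583 mod 7 = 4, so 4 days after Saturday is Wednesday.

Wednesday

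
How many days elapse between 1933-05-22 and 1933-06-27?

May 1933: 31 − 22 = 9 days remain.
June 1–27, 1933: 27 days.
Total: 9 + 27 = 36 days.

36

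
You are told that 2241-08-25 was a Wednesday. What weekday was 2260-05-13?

From August 25, 2241 to August 25, 2259: 18 years, of which 4 contain a Feb 29 — 14×365 + 4×366 = 6574 days.
August 2259: 31 − 25 = 6 days remain.
Then September (30), October (31), November (30), December (31), January (31), February 2260 (29), March (31), April (30): 30 + 31 + 30 + 31 + 31 + 29 + 31 + 30 = 243 days.
May 1–13, 2260: 13 days.
Residual: 262 days.
Total: 6836 days.
6836 mod 7 = 4, so 4 days after Wednesday is Sunday.

Sunday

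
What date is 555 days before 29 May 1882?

20 November 1880

Count 555 days before May 29, 1882:
November 20, 1880 → November 20, 1881: 365 days.
November 1881: 30 − 20 = 10 days remain.
Then December (31), January (31), February 1882 (28), March (31), April (30): 31 + 31 + 28 + 31 + 30 = 151 days.
May 1–29, 1882: 29 days.
Residual: 190 days.
Total: 555 days.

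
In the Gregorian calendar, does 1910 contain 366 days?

1910 is not a leap year.

No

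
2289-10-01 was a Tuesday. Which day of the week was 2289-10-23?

Within October 2289: 23 − 1 = 22 days.
22 mod 7 = 1, so 1 day after Tuesday is Wednesday.

Wednesday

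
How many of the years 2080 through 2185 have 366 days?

Years divisible by 4: 2080, 2084, …, 2184 — 27 in all.
Of these, 2100 is divisible by 100 but not 400, so not leap.
Leap years: 27 − 1 = 26.

26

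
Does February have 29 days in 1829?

1829 is not a leap year.

No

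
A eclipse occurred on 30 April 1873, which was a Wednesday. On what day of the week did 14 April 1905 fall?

Friday

Day-of-year of April 30, 1873: 120.
Day-of-year of April 14, 1905: 104.
1873 has 365 days, so 365 − 120 = 245 days remain in 1873.
Full years 1874–1904: 24 common + 7 leap = 24×365 + 7×366 = 11322 days.
Total: 245 + 11322 + 104 = 11671 days.
11671 mod 7 = 2, so 2 days after Wednesday is Friday.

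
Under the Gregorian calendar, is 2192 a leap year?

2192 is a leap year.

Yes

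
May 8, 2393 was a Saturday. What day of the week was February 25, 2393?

Count forward from the earlier date (February 25, 2393) to the later (May 8, 2393):
February 2393: 28 − 25 = 3 days remain (2393 is not a leap year, so February has 28 days).
Then March (31), April (30): 31 + 30 = 61 days.
May 1–8, 2393: 8 days.
Total: 3 + 61 + 8 = 72 days.
72 mod 7 = 2, so 2 days before Saturday is Thursday.

Thursday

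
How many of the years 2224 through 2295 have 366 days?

Years divisible by 4: 2224, 2228, …, 2292 — 18 in all.
No century exceptions apply. Count: 18.

18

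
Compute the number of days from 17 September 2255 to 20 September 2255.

Within September 2255: 20 − 17 = 3 days.

3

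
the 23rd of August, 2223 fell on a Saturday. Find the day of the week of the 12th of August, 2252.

Day-of-year of August 23, 2223: 235.
Day-of-year of August 12, 2252: 225.
2223 has 365 days, so 365 − 235 = 130 days remain in 2223.
Full years 2224–2251: 21 common + 7 leap = 21×365 + 7×366 = 10227 days.
Total: 130 + 10227 + 225 = 10582 days.
10582 mod 7 = 5, so 5 days after Saturday is Thursday.

Thursday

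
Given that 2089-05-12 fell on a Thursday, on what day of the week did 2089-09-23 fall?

Friday

May 2089: 31 − 12 = 19 days remain.
Then June (30), July (31), August (31): 30 + 31 + 31 = 92 days.
September 1–23, 2089: 23 days.
Total: 19 + 92 + 23 = 134 days.
134 mod 7 = 1, so 1 day after Thursday is Friday.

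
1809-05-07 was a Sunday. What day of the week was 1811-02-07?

Thursday

May 1809: 31 − 7 = 24 days remain.
Then 20 full months totalling 610 days.
February 1–7, 1811: 7 days (1811 is not a leap year).
Total: 24 + 610 + 7 = 641 days.
641 mod 7 = 4, so 4 days after Sunday is Thursday.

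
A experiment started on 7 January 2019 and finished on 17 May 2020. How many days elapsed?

496

January 2019: 31 − 7 = 24 days remain.
Then 15 full months totalling 455 days.
May 1–17, 2020: 17 days.
Total: 24 + 455 + 17 = 496 days.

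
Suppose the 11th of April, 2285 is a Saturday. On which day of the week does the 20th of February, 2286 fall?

April 2285: 30 − 11 = 19 days remain.
Then 9 full months totalling 276 days.
February 1–20, 2286: 20 days (2286 is not a leap year).
Residual: 315 days.
Total: 315 days.
315 is a multiple of 7, so the 20th of February, 2286 falls on the same weekday: Saturday.

Saturday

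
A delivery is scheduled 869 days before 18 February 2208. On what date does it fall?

2 October 2205

Count 869 days before February 18, 2208:
October 2, 2205 → October 2, 2206: 365 days.
October 2, 2206 → October 2, 2207: 365 days.
October 2207: 31 − 2 = 29 days remain.
Then November (30), December (31), January (31): 30 + 31 + 31 = 92 days.
February 1–18, 2208: 18 days (2208 is a leap year).
Residual: 139 days.
Total: 869 days.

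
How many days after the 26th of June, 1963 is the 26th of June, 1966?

June 26, 1963 → June 26, 1964: 366 days (1964 is a leap year).
June 26, 1964 → June 26, 1965: 365 days.
June 26, 1965 → June 26, 1966: 365 days.
Total: 1096 days.

1096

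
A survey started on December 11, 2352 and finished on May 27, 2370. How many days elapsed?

From December 11, 2352 to December 11, 2369: 17 years, of which 4 contain a Feb 29 — 13×365 + 4×366 = 6209 days.
December 2369: 31 − 11 = 20 days remain.
Then January (31), February 2370 (28), March (31), April (30): 31 + 28 + 31 + 30 = 120 days.
May 1–27, 2370: 27 days.
Residual: 167 days.
Total: 6376 days.

6376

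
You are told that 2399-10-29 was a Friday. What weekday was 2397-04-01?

Tuesday

Count forward from the earlier date (April 1, 2397) to the later (October 29, 2399):
April 1, 2397 → April 1, 2398: 365 days.
April 1, 2398 → April 1, 2399: 365 days.
April 2399: 30 − 1 = 29 days remain.
Then May (31), June (30), July (31), August (31), September (30): 31 + 30 + 31 + 31 + 30 = 153 days.
October 1–29, 2399: 29 days.
Residual: 211 days.
Total: 941 days.
941 mod 7 = 3, so 3 days before Friday is Tuesday.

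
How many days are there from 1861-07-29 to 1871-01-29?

3471

From July 29, 1861 to July 29, 1870: 9 years, of which 2 contain a Feb 29 — 7×365 + 2×366 = 3287 days.
July 1870: 31 − 29 = 2 days remain.
Then August (31), September (30), October (31), November (30), December (31): 31 + 30 + 31 + 30 + 31 = 153 days.
January 1–29, 1871: 29 days.
Residual: 184 days.
Total: 3471 days.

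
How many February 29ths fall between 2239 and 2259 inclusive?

5

Years divisible by 4 in [2239, 2259]: 2240, 2244, 2248, 2252, 2256.
No century exceptions apply. Count: 5.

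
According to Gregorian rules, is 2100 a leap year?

2100 is not a leap year (divisible by 100 but not 400).

No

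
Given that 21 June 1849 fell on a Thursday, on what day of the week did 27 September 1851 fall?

Day-of-year of June 21, 1849: 172.
Day-of-year of September 27, 1851: 270.
1849 has 365 days, so 365 − 172 = 193 days remain in 1849.
Full years: 1850: 365. Sum = 365.
Total: 193 + 365 + 270 = 828 days.
828 mod 7 = 2, so 2 days after Thursday is Saturday.

Saturday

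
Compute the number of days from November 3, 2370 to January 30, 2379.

3010

Day-of-year of November 3, 2370: 307.
Day-of-year of January 30, 2379: 30.
2370 has 365 days, so 365 − 307 = 58 days remain in 2370.
Full years 2371–2378: 6 common + 2 leap = 6×365 + 2×366 = 2922 days.
Total: 58 + 2922 + 30 = 3010 days.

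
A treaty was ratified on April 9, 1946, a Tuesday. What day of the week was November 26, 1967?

Sunday

Day-of-year of April 9, 1946: 99.
Day-of-year of November 26, 1967: 330.
1946 has 365 days, so 365 − 99 = 266 days remain in 1946.
Full years 1947–1966: 15 common + 5 leap = 15×365 + 5×366 = 7305 days.
Total: 266 + 7305 + 330 = 7901 days.
7901 mod 7 = 5, so 5 days after Tuesday is Sunday.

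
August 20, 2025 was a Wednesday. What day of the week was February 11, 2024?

Count forward from the earlier date (February 11, 2024) to the later (August 20, 2025):
February 2024: 29 − 11 = 18 days remain (2024 is a leap year, so February has 29 days).
Then 17 full months totalling 518 days.
August 1–20, 2025: 20 days.
Total: 18 + 518 + 20 = 556 days.
556 mod 7 = 3, so 3 days before Wednesday is Sunday.

Sunday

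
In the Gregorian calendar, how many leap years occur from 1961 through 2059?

24

Years divisible by 4: 1964, 1968, …, 2056 — 24 in all.
2000 is divisible by 400, so still leap.
No century exceptions apply. Count: 24.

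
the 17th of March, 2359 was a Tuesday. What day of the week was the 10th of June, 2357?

Count forward from the earlier date (June 10, 2357) to the later (March 17, 2359):
June 2357: 30 − 10 = 20 days remain.
Then 20 full months totalling 608 days.
March 1–17, 2359: 17 days.
Total: 20 + 608 + 17 = 645 days.
645 mod 7 = 1, so 1 day before Tuesday is Monday.

Monday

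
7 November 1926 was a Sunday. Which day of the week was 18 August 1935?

Day-of-year of November 7, 1926: 311.
Day-of-year of August 18, 1935: 230.
1926 has 365 days, so 365 − 311 = 54 days remain in 1926.
Full years 1927–1934: 6 common + 2 leap = 6×365 + 2×366 = 2922 days.
Total: 54 + 2922 + 230 = 3206 days.
3206 is a multiple of 7, so 18 August 1935 falls on the same weekday: Sunday.

Sunday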